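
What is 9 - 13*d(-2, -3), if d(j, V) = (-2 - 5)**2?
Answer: -628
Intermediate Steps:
d(j, V) = 49 (d(j, V) = (-7)**2 = 49)
9 - 13*d(-2, -3) = 9 - 13*49 = 9 - 637 = -628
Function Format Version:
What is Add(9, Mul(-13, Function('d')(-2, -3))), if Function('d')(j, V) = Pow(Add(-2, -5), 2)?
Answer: -628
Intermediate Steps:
Function('d')(j, V) = 49 (Function('d')(j, V) = Pow(-7, 2) = 49)
Add(9, Mul(-13, Function('d')(-2, -3))) = Add(9, Mul(-13, 49)) = Add(9, -637) = -628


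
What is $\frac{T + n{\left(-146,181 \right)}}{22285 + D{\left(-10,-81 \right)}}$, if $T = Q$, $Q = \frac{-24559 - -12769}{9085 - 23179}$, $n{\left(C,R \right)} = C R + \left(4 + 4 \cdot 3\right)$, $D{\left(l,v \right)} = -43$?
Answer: $- \frac{20678375}{17415486} \approx -1.1874$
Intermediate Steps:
$n{\left(C,R \right)} = 16 + C R$ ($n{\left(C,R \right)} = C R + \left(4 + 12\right) = C R + 16 = 16 + C R$)
$Q = \frac{655}{783}$ ($Q = \frac{-24559 + 12769}{-14094} = \left(-11790\right) \left(- \frac{1}{14094}\right) = \frac{655}{783} \approx 0.83653$)
$T = \frac{655}{783} \approx 0.83653$
$\frac{T + n{\left(-146,181 \right)}}{22285 + D{\left(-10,-81 \right)}} = \frac{\frac{655}{783} + \left(16 - 26426\right)}{22285 - 43} = \frac{\frac{655}{783} + \left(16 - 26426\right)}{22242} = \left(\frac{655}{783} - 26410\right) \frac{1}{22242} = \left(- \frac{20678375}{783}\right) \frac{1}{22242} = - \frac{20678375}{17415486}$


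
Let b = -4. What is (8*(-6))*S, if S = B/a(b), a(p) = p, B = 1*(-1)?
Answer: -12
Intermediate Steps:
B = -1
S = ¼ (S = -1/(-4) = -1*(-¼) = ¼ ≈ 0.25000)
(8*(-6))*S = (8*(-6))*(¼) = -48*¼ = -12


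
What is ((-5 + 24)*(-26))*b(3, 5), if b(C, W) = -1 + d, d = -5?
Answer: 2964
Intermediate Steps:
b(C, W) = -6 (b(C, W) = -1 - 5 = -6)
((-5 + 24)*(-26))*b(3, 5) = ((-5 + 24)*(-26))*(-6) = (19*(-26))*(-6) = -494*(-6) = 2964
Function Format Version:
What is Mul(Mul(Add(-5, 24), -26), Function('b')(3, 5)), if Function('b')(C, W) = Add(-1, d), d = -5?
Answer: 2964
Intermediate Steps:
Function('b')(C, W) = -6 (Function('b')(C, W) = Add(-1, -5) = -6)
Mul(Mul(Add(-5, 24), -26), Function('b')(3, 5)) = Mul(Mul(Add(-5, 24), -26), -6) = Mul(Mul(19, -26), -6) = Mul(-494, -6) = 2964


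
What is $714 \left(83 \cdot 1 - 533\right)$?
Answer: $-321300$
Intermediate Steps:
$714 \left(83 \cdot 1 - 533\right) = 714 \left(83 - 533\right) = 714 \left(-450\right) = -321300$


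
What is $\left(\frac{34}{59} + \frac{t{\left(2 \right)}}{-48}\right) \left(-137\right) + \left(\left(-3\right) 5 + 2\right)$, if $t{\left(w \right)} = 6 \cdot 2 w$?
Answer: $- \frac{2767}{118} \approx -23.449$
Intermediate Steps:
$t{\left(w \right)} = 12 w$
$\left(\frac{34}{59} + \frac{t{\left(2 \right)}}{-48}\right) \left(-137\right) + \left(\left(-3\right) 5 + 2\right) = \left(\frac{34}{59} + \frac{12 \cdot 2}{-48}\right) \left(-137\right) + \left(\left(-3\right) 5 + 2\right) = \left(34 \cdot \frac{1}{59} + 24 \left(- \frac{1}{48}\right)\right) \left(-137\right) + \left(-15 + 2\right) = \left(\frac{34}{59} - \frac{1}{2}\right) \left(-137\right) - 13 = \frac{9}{118} \left(-137\right) - 13 = - \frac{1233}{118} - 13 = - \frac{2767}{118}$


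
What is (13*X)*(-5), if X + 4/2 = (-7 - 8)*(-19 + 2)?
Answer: -16445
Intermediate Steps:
X = 253 (X = -2 + (-7 - 8)*(-19 + 2) = -2 - 15*(-17) = -2 + 255 = 253)
(13*X)*(-5) = (13*253)*(-5) = 3289*(-5) = -16445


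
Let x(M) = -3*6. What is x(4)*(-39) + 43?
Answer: 745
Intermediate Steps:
x(M) = -18
x(4)*(-39) + 43 = -18*(-39) + 43 = 702 + 43 = 745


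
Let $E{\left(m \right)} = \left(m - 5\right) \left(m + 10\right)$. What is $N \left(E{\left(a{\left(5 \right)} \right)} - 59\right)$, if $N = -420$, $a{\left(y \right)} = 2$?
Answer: $39900$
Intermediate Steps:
$E{\left(m \right)} = \left(-5 + m\right) \left(10 + m\right)$
$N \left(E{\left(a{\left(5 \right)} \right)} - 59\right) = - 420 \left(\left(-50 + 2^{2} + 5 \cdot 2\right) - 59\right) = - 420 \left(\left(-50 + 4 + 10\right) - 59\right) = - 420 \left(-36 - 59\right) = \left(-420\right) \left(-95\right) = 39900$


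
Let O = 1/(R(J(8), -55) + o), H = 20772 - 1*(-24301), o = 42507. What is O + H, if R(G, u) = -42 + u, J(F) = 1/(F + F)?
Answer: 1911545931/42410 ≈ 45073.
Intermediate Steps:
J(F) = 1/(2*F)
H = 45073 (H = 20772 + 24301 = 45073)
O = 1/42410 (O = 1/((-42 - 55) + 42507) = 1/(-97 + 42507) = 1/42410 ≈ 2.3579e-5)
O + H = 1/42410 + 45073 = 1911545931/42410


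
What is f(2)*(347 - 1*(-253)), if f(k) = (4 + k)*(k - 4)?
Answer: -7200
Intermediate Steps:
f(k) = (-4 + k)*(4 + k) (f(k) = (4 + k)*(-4 + k) = (-4 + k)*(4 + k))
f(2)*(347 - 1*(-253)) = (-16 + 2²)*(347 - 1*(-253)) = (-16 + 4)*(347 + 253) = -12*600 = -7200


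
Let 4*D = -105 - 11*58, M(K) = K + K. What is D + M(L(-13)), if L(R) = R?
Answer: -847/4 ≈ -211.75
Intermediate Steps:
M(K) = 2*K
D = -743/4 (D = (-105 - 11*58)/4 = (-105 - 638)/4 = (1/4)*(-743) = -743/4 ≈ -185.75)
D + M(L(-13)) = -743/4 + 2*(-13) = -743/4 - 26 = -847/4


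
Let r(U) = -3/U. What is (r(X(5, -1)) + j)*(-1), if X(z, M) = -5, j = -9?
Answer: 42/5 ≈ 8.4000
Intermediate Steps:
(r(X(5, -1)) + j)*(-1) = (-3/(-5) - 9)*(-1) = (-3*(-⅕) - 9)*(-1) = (⅗ - 9)*(-1) = -42/5*(-1) = 42/5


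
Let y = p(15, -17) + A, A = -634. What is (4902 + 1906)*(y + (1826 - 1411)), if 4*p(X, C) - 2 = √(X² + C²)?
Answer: -1487548 + 1702*√514 ≈ -1.4490e+6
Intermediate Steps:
p(X, C) = ½ + √(C² + X²)/4 (p(X, C) = ½ + √(X² + C²)/4 = ½ + √(C² + X²)/4)
y = -1267/2 + √514/4 (y = (½ + √((-17)² + 15²)/4) - 634 = (½ + √(289 + 225)/4) - 634 = (½ + √514/4) - 634 = -1267/2 + √514/4 ≈ -627.83)
(4902 + 1906)*(y + (1826 - 1411)) = (4902 + 1906)*((-1267/2 + √514/4) + (1826 - 1411)) = 6808*((-1267/2 + √514/4) + 415) = 6808*(-437/2 + √514/4) = -1487548 + 1702*√514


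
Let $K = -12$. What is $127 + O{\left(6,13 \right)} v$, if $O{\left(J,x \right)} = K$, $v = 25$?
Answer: $-173$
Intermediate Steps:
$O{\left(J,x \right)} = -12$
$127 + O{\left(6,13 \right)} v = 127 - 300 = -173$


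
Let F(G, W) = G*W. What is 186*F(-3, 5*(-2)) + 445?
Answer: 6025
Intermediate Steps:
186*F(-3, 5*(-2)) + 445 = 186*(-15*(-2)) + 445 = 186*(-3*(-10)) + 445 = 186*30 + 445 = 5580 + 445 = 6025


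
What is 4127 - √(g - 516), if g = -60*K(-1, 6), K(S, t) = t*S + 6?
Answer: 4127 - 2*I*√129 ≈ 4127.0 - 22.716*I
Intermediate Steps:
K(S, t) = 6 + S*t (K(S, t) = S*t + 6 = 6 + S*t)
g = 0 (g = -60*(6 - 1*6) = -60*(6 - 6) = -60*0 = 0)
4127 - √(g - 516) = 4127 - √(0 - 516) = 4127 - √(-516) = 4127 - 2*I*√129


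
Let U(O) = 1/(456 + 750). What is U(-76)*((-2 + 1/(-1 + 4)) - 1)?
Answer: -4/1809 ≈ -0.0022112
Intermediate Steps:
U(O) = 1/1206
U(-76)*((-2 + 1/(-1 + 4)) - 1) = ((-2 + 1/(-1 + 4)) - 1)/1206 = ((-2 + 1/3) - 1)/1206 = ((-2 + ⅓) - 1)/1206 = (-5/3 - 1)/1206 = (1/1206)*(-8/3) = -4/1809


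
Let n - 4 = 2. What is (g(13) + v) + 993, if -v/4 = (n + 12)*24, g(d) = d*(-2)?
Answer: -761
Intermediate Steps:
n = 6 (n = 4 + 2 = 6)
g(d) = -2*d
v = -1728 (v = -4*(6 + 12)*24 = -72*24 = -4*432 = -1728)
(g(13) + v) + 993 = (-2*13 - 1728) + 993 = (-26 - 1728) + 993 = -1754 + 993 = -761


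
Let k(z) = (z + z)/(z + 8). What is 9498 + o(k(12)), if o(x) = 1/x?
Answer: 56993/6 ≈ 9498.8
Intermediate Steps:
k(z) = 2*z/(8 + z) (k(z) = (2*z)/(8 + z) = 2*z/(8 + z))
9498 + o(k(12)) = 9498 + 1/(2*12/(8 + 12)) = 9498 + 1/(2*12/20) = 9498 + 1/(2*12*(1/20)) = 9498 + 1/(6/5) = 9498 + ⅚ = 56993/6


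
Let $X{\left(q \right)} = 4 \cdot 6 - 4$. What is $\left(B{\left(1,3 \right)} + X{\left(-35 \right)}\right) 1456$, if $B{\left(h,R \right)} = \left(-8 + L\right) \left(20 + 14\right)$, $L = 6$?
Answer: $-69888$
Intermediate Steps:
$X{\left(q \right)} = 20$ ($X{\left(q \right)} = 24 - 4 = 20$)
$B{\left(h,R \right)} = -68$ ($B{\left(h,R \right)} = \left(-8 + 6\right) \left(20 + 14\right) = \left(-2\right) 34 = -68$)
$\left(B{\left(1,3 \right)} + X{\left(-35 \right)}\right) 1456 = \left(-68 + 20\right) 1456 = \left(-48\right) 1456 = -69888$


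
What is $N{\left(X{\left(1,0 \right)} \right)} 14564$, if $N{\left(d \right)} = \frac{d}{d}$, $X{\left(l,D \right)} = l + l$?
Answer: $14564$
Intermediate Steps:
$X{\left(l,D \right)} = 2 l$
$N{\left(d \right)} = 1$
$N{\left(X{\left(1,0 \right)} \right)} 14564 = 1 \cdot 14564 = 14564$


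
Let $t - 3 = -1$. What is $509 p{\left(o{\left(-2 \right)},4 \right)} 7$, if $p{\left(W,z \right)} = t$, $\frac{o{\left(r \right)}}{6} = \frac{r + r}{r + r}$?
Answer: $7126$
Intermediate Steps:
$t = 2$ ($t = 3 - 1 = 2$)
$o{\left(r \right)} = 6$ ($o{\left(r \right)} = 6 \frac{r + r}{r + r} = 6 \frac{2 r}{2 r} = 6 \cdot 2 r \frac{1}{2 r} = 6 \cdot 1 = 6$)
$p{\left(W,z \right)} = 2$
$509 p{\left(o{\left(-2 \right)},4 \right)} 7 = 509 \cdot 2 \cdot 7 = 509 \cdot 14 = 7126$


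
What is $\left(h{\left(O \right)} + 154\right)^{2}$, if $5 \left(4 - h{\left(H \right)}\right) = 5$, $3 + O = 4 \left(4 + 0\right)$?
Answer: $24649$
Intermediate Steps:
$O = 13$ ($O = -3 + 4 \left(4 + 0\right) = -3 + 4 \cdot 4 = -3 + 16 = 13$)
$h{\left(H \right)} = 3$ ($h{\left(H \right)} = 4 - 1 = 3$)
$\left(h{\left(O \right)} + 154\right)^{2} = \left(3 + 154\right)^{2} = 157^{2} = 24649$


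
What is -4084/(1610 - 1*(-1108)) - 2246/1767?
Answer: -2220176/800451 ≈ -2.7737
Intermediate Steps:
-4084/(1610 - 1*(-1108)) - 2246/1767 = -4084/(1610 + 1108) - 2246*1/1767 = -4084/2718 - 2246/1767 = -4084*1/2718 - 2246/1767 = -2042/1359 - 2246/1767 = -2220176/800451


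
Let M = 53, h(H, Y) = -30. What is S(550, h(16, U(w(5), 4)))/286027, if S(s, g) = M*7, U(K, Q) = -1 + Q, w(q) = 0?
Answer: 53/40861 ≈ 0.0012971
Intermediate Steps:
S(s, g) = 371 (S(s, g) = 53*7 = 371)
S(550, h(16, U(w(5), 4)))/286027 = 371/286027 = 371*(1/286027) = 53/40861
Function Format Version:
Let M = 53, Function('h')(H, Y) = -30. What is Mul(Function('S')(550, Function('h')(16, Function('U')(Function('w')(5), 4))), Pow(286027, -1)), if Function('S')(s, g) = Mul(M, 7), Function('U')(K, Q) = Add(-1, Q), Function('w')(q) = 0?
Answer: Rational(53, 40861) ≈ 0.0012971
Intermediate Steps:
Function('S')(s, g) = 371 (Function('S')(s, g) = Mul(53, 7) = 371)
Mul(Function('S')(550, Function('h')(16, Function('U')(Function('w')(5), 4))), Pow(286027, -1)) = Mul(371, Pow(286027, -1)) = Mul(371, Rational(1, 286027)) = Rational(53, 40861)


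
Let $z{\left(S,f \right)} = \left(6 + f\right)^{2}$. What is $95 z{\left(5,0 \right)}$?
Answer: $3420$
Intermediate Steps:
$95 z{\left(5,0 \right)} = 95 \left(6 + 0\right)^{2} = 95 \cdot 6^{2} = 95 \cdot 36 = 3420$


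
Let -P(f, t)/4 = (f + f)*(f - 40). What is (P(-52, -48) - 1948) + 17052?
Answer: -23168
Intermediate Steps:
P(f, t) = -8*f*(-40 + f) (P(f, t) = -4*(f + f)*(f - 40) = -4*2*f*(-40 + f) = -8*f*(-40 + f))
(P(-52, -48) - 1948) + 17052 = (8*(-52)*(40 - 1*(-52)) - 1948) + 17052 = (8*(-52)*(40 + 52) - 1948) + 17052 = (8*(-52)*92 - 1948) + 17052 = (-38272 - 1948) + 17052 = -40220 + 17052 = -23168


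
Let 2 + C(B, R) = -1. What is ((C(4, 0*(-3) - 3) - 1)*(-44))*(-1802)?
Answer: -317152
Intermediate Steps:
C(B, R) = -3 (C(B, R) = -2 - 1 = -3)
((C(4, 0*(-3) - 3) - 1)*(-44))*(-1802) = ((-3 - 1)*(-44))*(-1802) = -4*(-44)*(-1802) = 176*(-1802) = -317152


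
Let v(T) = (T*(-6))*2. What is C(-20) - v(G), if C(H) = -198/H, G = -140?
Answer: -16701/10 ≈ -1670.1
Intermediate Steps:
v(T) = -12*T (v(T) = -6*T*2 = -12*T)
C(-20) - v(G) = -198/(-20) - (-12)*(-140) = -198*(-1/20) - 1*1680 = 99/10 - 1680 = -16701/10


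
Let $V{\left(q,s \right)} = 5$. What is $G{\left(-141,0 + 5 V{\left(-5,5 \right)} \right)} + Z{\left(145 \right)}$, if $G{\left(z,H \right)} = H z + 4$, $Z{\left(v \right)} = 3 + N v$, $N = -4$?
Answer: $-4098$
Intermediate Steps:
$Z{\left(v \right)} = 3 - 4 v$
$G{\left(z,H \right)} = 4 + H z$
$G{\left(-141,0 + 5 V{\left(-5,5 \right)} \right)} + Z{\left(145 \right)} = \left(4 + \left(0 + 5 \cdot 5\right) \left(-141\right)\right) + \left(3 - 580\right) = \left(4 + \left(0 + 25\right) \left(-141\right)\right) + \left(3 - 580\right) = \left(4 + 25 \left(-141\right)\right) - 577 = \left(4 - 3525\right) - 577 = -3521 - 577 = -4098$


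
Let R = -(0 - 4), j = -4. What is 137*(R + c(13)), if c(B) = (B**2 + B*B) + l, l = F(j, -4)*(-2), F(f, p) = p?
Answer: 47950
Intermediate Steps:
R = 4 (R = -1*(-4) = 4)
l = 8 (l = -4*(-2) = 8)
c(B) = 8 + 2*B**2 (c(B) = (B**2 + B*B) + 8 = (B**2 + B**2) + 8 = 2*B**2 + 8 = 8 + 2*B**2)
137*(R + c(13)) = 137*(4 + (8 + 2*13**2)) = 137*(4 + (8 + 2*169)) = 137*(4 + (8 + 338)) = 137*(4 + 346) = 137*350 = 47950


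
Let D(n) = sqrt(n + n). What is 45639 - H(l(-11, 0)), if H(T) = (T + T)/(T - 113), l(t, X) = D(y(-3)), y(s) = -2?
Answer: 582946939/12773 + 452*I/12773 ≈ 45639.0 + 0.035387*I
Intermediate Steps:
D(n) = sqrt(2)*sqrt(n) (D(n) = sqrt(2*n) = sqrt(2)*sqrt(n))
l(t, X) = 2*I (l(t, X) = sqrt(2)*sqrt(-2) = sqrt(2)*(I*sqrt(2)) = 2*I)
H(T) = 2*T/(-113 + T) (H(T) = (2*T)/(-113 + T) = 2*T/(-113 + T))
45639 - H(l(-11, 0)) = 45639 - 2*2*I/(-113 + 2*I) = 45639 - 2*2*I*(-113 - 2*I)/12773 = 45639 - 4*I*(-113 - 2*I)/12773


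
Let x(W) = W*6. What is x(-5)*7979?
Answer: -239370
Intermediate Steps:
x(W) = 6*W
x(-5)*7979 = (6*(-5))*7979 = -30*7979 = -239370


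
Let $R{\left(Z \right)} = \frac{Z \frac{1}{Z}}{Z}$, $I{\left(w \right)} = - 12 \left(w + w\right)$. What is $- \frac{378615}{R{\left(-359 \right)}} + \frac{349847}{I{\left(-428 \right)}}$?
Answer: $\frac{1396199197367}{10272} \approx 1.3592 \cdot 10^{8}$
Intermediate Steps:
$I{\left(w \right)} = - 24 w$ ($I{\left(w \right)} = - 12 \cdot 2 w = - 24 w$)
$R{\left(Z \right)} = \frac{1}{Z}$ ($R{\left(Z \right)} = 1 \frac{1}{Z} = \frac{1}{Z}$)
$- \frac{378615}{R{\left(-359 \right)}} + \frac{349847}{I{\left(-428 \right)}} = - \frac{378615}{\frac{1}{-359}} + \frac{349847}{\left(-24\right) \left(-428\right)} = - \frac{378615}{- \frac{1}{359}} + \frac{349847}{10272} = \left(-378615\right) \left(-359\right) + 349847 \cdot \frac{1}{10272} = 135922785 + \frac{349847}{10272} = \frac{1396199197367}{10272}$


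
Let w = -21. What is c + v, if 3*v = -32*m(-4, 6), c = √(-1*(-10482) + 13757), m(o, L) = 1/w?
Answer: 32/63 + √24239 ≈ 156.20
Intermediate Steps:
m(o, L) = -1/21 (m(o, L) = 1/(-21) = -1/21)
c = √24239 (c = √(10482 + 13757) = √24239 ≈ 155.69)
v = 32/63 (v = (-32*(-1/21))/3 = (⅓)*(32/21) = 32/63 ≈ 0.50794)
c + v = √24239 + 32/63 = 32/63 + √24239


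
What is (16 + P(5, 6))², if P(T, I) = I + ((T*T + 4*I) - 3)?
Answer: 4624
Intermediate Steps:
P(T, I) = -3 + T² + 5*I (P(T, I) = I + ((T² + 4*I) - 3) = I + (-3 + T² + 4*I) = -3 + T² + 5*I)
(16 + P(5, 6))² = (16 + (-3 + 5² + 5*6))² = (16 + (-3 + 25 + 30))² = (16 + 52)² = 68² = 4624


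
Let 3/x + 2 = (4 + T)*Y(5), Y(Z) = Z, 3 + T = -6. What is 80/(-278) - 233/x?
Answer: 291443/139 ≈ 2096.7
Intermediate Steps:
T = -9 (T = -3 - 6 = -9)
x = -1/9 (x = 3/(-2 + (4 - 9)*5) = 3/(-2 - 5*5) = 3/(-2 - 25) = 3/(-27) = 3*(-1/27) = -1/9 ≈ -0.11111)
80/(-278) - 233/x = 80/(-278) - 233/(-1/9) = 80*(-1/278) - 233*(-9) = -40/139 + 2097 = 291443/139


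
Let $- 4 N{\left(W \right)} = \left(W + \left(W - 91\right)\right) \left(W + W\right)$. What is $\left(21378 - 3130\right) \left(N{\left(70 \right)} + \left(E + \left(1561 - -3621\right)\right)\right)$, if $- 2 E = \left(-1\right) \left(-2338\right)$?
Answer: $41933904$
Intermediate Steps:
$N{\left(W \right)} = - \frac{W \left(-91 + 2 W\right)}{2}$ ($N{\left(W \right)} = - \frac{\left(W + \left(W - 91\right)\right) \left(W + W\right)}{4} = - \frac{\left(W + \left(-91 + W\right)\right) 2 W}{4} = - \frac{\left(-91 + 2 W\right) 2 W}{4} = - \frac{2 W \left(-91 + 2 W\right)}{4} = - \frac{W \left(-91 + 2 W\right)}{2}$)
$E = -1169$ ($E = - \frac{\left(-1\right) \left(-2338\right)}{2} = \left(- \frac{1}{2}\right) 2338 = -1169$)
$\left(21378 - 3130\right) \left(N{\left(70 \right)} + \left(E + \left(1561 - -3621\right)\right)\right) = \left(21378 - 3130\right) \left(\frac{1}{2} \cdot 70 \left(91 - 140\right) + \left(-1169 + \left(1561 - -3621\right)\right)\right) = 18248 \left(\frac{1}{2} \cdot 70 \left(91 - 140\right) + \left(-1169 + \left(1561 + 3621\right)\right)\right) = 18248 \left(\frac{1}{2} \cdot 70 \left(-49\right) + \left(-1169 + 5182\right)\right) = 18248 \left(-1715 + 4013\right) = 18248 \cdot 2298 = 41933904$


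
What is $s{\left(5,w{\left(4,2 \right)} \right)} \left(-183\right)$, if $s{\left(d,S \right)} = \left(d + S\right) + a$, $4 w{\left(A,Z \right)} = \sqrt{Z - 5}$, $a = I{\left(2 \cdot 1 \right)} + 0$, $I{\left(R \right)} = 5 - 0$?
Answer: $-1830 - \frac{183 i \sqrt{3}}{4} \approx -1830.0 - 79.241 i$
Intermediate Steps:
$I{\left(R \right)} = 5$ ($I{\left(R \right)} = 5 + 0 = 5$)
$a = 5$ ($a = 5 + 0 = 5$)
$w{\left(A,Z \right)} = \frac{\sqrt{-5 + Z}}{4}$ ($w{\left(A,Z \right)} = \frac{\sqrt{Z - 5}}{4} = \frac{\sqrt{-5 + Z}}{4}$)
$s{\left(d,S \right)} = 5 + S + d$ ($s{\left(d,S \right)} = \left(d + S\right) + 5 = \left(S + d\right) + 5 = 5 + S + d$)
$s{\left(5,w{\left(4,2 \right)} \right)} \left(-183\right) = \left(5 + \frac{\sqrt{-5 + 2}}{4} + 5\right) \left(-183\right) = \left(5 + \frac{\sqrt{-3}}{4} + 5\right) \left(-183\right) = \left(5 + \frac{i \sqrt{3}}{4} + 5\right) \left(-183\right) = \left(10 + \frac{i \sqrt{3}}{4}\right) \left(-183\right) = -1830 - \frac{183 i \sqrt{3}}{4}$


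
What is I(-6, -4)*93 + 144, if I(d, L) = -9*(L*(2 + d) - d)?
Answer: -18270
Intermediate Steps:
I(d, L) = 9*d - 9*L*(2 + d) (I(d, L) = -9*(-d + L*(2 + d)) = 9*d - 9*L*(2 + d))
I(-6, -4)*93 + 144 = (-18*(-4) + 9*(-6) - 9*(-4)*(-6))*93 + 144 = (72 - 54 - 216)*93 + 144 = -198*93 + 144 = -18414 + 144 = -18270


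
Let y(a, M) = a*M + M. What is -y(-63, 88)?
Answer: 5456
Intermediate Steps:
y(a, M) = M + M*a (y(a, M) = M*a + M = M + M*a)
-y(-63, 88) = -88*(1 - 63) = -88*(-62) = -1*(-5456) = 5456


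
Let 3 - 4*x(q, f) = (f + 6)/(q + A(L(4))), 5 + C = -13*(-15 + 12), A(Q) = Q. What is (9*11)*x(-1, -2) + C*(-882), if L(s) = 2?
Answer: -120051/4 ≈ -30013.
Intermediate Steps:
C = 34 (C = -5 - 13*(-15 + 12) = -5 - 13*(-3) = -5 + 39 = 34)
x(q, f) = 3/4 - (6 + f)/(4*(2 + q)) (x(q, f) = 3/4 - (f + 6)/(4*(q + 2)) = 3/4 - (6 + f)/(4*(2 + q)))
(9*11)*x(-1, -2) + C*(-882) = (9*11)*((-1*(-2) + 3*(-1))/(4*(2 - 1))) + 34*(-882) = 99*((1/4)*(2 - 3)/1) - 29988 = 99*((1/4)*1*(-1)) - 29988 = 99*(-1/4) - 29988 = -99/4 - 29988 = -120051/4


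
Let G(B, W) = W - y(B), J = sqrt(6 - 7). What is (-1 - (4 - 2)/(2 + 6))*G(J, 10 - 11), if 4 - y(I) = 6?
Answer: -5/4 ≈ -1.2500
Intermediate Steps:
y(I) = -2 (y(I) = 4 - 1*6 = 4 - 6 = -2)
J = I (J = sqrt(-1) = I ≈ 1.0*I)
G(B, W) = 2 + W (G(B, W) = W - 1*(-2) = W + 2 = 2 + W)
(-1 - (4 - 2)/(2 + 6))*G(J, 10 - 11) = (-1 - (4 - 2)/(2 + 6))*(2 + (10 - 11)) = (-1 - 2/8)*(2 - 1) = (-1 - 2/8)*1 = (-1 - 1*1/4)*1 = (-1 - 1/4)*1 = -5/4*1 = -5/4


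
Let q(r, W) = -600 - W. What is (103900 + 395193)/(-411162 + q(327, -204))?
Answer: -1739/1434 ≈ -1.2127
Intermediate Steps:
(103900 + 395193)/(-411162 + q(327, -204)) = (103900 + 395193)/(-411162 + (-600 - 1*(-204))) = 499093/(-411162 + (-600 + 204)) = 499093/(-411162 - 396) = 499093/(-411558) = 499093*(-1/411558) = -1739/1434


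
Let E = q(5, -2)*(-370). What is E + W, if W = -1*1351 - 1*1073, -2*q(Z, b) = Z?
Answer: -1499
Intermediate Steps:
q(Z, b) = -Z/2
E = 925 (E = -½*5*(-370) = -5/2*(-370) = 925)
W = -2424 (W = -1351 - 1073 = -2424)
E + W = 925 - 2424 = -1499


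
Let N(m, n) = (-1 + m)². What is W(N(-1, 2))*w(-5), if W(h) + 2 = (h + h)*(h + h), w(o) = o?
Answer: -310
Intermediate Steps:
W(h) = -2 + 4*h² (W(h) = -2 + (h + h)*(h + h) = -2 + (2*h)*(2*h) = -2 + 4*h²)
W(N(-1, 2))*w(-5) = (-2 + 4*((-1 - 1)²)²)*(-5) = (-2 + 4*((-2)²)²)*(-5) = (-2 + 4*4²)*(-5) = (-2 + 4*16)*(-5) = (-2 + 64)*(-5) = 62*(-5) = -310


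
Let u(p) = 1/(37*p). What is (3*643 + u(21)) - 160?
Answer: 1374514/777 ≈ 1769.0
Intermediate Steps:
u(p) = 1/(37*p)
(3*643 + u(21)) - 160 = (3*643 + (1/37)/21) - 160 = (1929 + (1/37)*(1/21)) - 160 = (1929 + 1/777) - 160 = 1498834/777 - 160 = 1374514/777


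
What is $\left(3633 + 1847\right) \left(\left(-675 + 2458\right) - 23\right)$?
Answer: $9644800$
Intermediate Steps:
$\left(3633 + 1847\right) \left(\left(-675 + 2458\right) - 23\right) = 5480 \left(1783 - 23\right) = 5480 \cdot 1760 = 9644800$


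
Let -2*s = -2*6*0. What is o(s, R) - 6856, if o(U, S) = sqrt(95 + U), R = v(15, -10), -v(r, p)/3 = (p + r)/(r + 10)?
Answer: -6856 + sqrt(95) ≈ -6846.3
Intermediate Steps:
s = 0 (s = -(-2*6)*0/2 = -(-6)*0 = -1/2*0 = 0)
v(r, p) = -3*(p + r)/(10 + r) (v(r, p) = -3*(p + r)/(r + 10) = -3*(p + r)/(10 + r))
R = -3/5 (R = 3*(-1*(-10) - 1*15)/(10 + 15) = 3*(10 - 15)/25 = 3*(1/25)*(-5) = -3/5 ≈ -0.60000)
o(s, R) - 6856 = sqrt(95 + 0) - 6856 = sqrt(95) - 6856 = -6856 + sqrt(95)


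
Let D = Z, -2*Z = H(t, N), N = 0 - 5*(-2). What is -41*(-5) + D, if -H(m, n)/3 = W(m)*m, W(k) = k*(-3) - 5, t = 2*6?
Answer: -533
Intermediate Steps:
t = 12
N = 10 (N = 0 + 10 = 10)
W(k) = -5 - 3*k (W(k) = -3*k - 5 = -5 - 3*k)
H(m, n) = -3*m*(-5 - 3*m) (H(m, n) = -3*(-5 - 3*m)*m = -3*m*(-5 - 3*m))
Z = -738 (Z = -3*12*(5 + 3*12)/2 = -3*12*(5 + 36)/2 = -3*12*41/2 = -½*1476 = -738)
D = -738
-41*(-5) + D = -41*(-5) - 738 = 205 - 738 = -533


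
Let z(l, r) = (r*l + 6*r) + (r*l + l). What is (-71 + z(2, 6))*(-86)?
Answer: 774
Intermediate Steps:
z(l, r) = l + 6*r + 2*l*r (z(l, r) = (l*r + 6*r) + (l*r + l) = (6*r + l*r) + (l + l*r) = l + 6*r + 2*l*r)
(-71 + z(2, 6))*(-86) = (-71 + (2 + 6*6 + 2*2*6))*(-86) = (-71 + (2 + 36 + 24))*(-86) = (-71 + 62)*(-86) = -9*(-86) = 774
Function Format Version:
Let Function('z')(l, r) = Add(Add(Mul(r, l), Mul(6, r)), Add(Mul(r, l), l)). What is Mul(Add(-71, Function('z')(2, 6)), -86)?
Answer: 774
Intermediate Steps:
Function('z')(l, r) = Add(l, Mul(6, r), Mul(2, l, r)) (Function('z')(l, r) = Add(Add(Mul(l, r), Mul(6, r)), Add(Mul(l, r), l)) = Add(Add(Mul(6, r), Mul(l, r)), Add(l, Mul(l, r))) = Add(l, Mul(6, r), Mul(2, l, r)))
Mul(Add(-71, Function('z')(2, 6)), -86) = Mul(Add(-71, Add(2, Mul(6, 6), Mul(2, 2, 6))), -86) = Mul(Add(-71, Add(2, 36, 24)), -86) = Mul(Add(-71, 62), -86) = Mul(-9, -86) = 774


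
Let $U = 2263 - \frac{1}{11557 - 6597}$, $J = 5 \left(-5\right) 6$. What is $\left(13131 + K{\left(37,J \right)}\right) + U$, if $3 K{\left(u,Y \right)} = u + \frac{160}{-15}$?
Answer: $\frac{687579991}{44640} \approx 15403.0$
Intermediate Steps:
$J = -150$ ($J = \left(-25\right) 6 = -150$)
$U = \frac{11224479}{4960}$ ($U = 2263 - \frac{1}{4960} = \frac{11224479}{4960} \approx 2263.0$)
$K{\left(u,Y \right)} = - \frac{32}{9} + \frac{u}{3}$ ($K{\left(u,Y \right)} = \frac{u + \frac{160}{-15}}{3} = \frac{u + 160 \left(- \frac{1}{15}\right)}{3} = \frac{u - \frac{32}{3}}{3} = \frac{- \frac{32}{3} + u}{3} = - \frac{32}{9} + \frac{u}{3}$)
$\left(13131 + K{\left(37,J \right)}\right) + U = \left(13131 + \left(- \frac{32}{9} + \frac{1}{3} \cdot 37\right)\right) + \frac{11224479}{4960} = \left(13131 + \left(- \frac{32}{9} + \frac{37}{3}\right)\right) + \frac{11224479}{4960} = \left(13131 + \frac{79}{9}\right) + \frac{11224479}{4960} = \frac{118258}{9} + \frac{11224479}{4960} = \frac{687579991}{44640}$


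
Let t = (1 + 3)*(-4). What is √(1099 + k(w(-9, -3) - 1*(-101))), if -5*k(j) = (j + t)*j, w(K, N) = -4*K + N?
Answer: I*√51585/5 ≈ 45.425*I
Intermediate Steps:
w(K, N) = N - 4*K
t = -16 (t = 4*(-4) = -16)
k(j) = -j*(-16 + j)/5 (k(j) = -(j - 16)*j/5 = -(-16 + j)*j/5 = -j*(-16 + j)/5)
√(1099 + k(w(-9, -3) - 1*(-101))) = √(1099 + ((-3 - 4*(-9)) - 1*(-101))*(16 - ((-3 - 4*(-9)) - 1*(-101)))/5) = √(1099 + ((-3 + 36) + 101)*(16 - ((-3 + 36) + 101))/5) = √(1099 + (33 + 101)*(16 - (33 + 101))/5) = √(1099 + (⅕)*134*(16 - 1*134)) = √(1099 + (⅕)*134*(16 - 134)) = √(1099 + (⅕)*134*(-118)) = √(1099 - 15812/5) = √(-10317/5) = I*√51585/5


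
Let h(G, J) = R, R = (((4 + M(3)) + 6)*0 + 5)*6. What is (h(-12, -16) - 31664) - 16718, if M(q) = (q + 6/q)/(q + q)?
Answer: -48352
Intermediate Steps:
M(q) = (q + 6/q)/(2*q) (M(q) = (q + 6/q)/((2*q)) = (q + 6/q)*(1/(2*q)) = (q + 6/q)/(2*q))
R = 30 (R = (((4 + (½ + 3/3²)) + 6)*0 + 5)*6 = (((4 + (½ + 3*(⅑))) + 6)*0 + 5)*6 = (((4 + (½ + ⅓)) + 6)*0 + 5)*6 = (((4 + ⅚) + 6)*0 + 5)*6 = ((29/6 + 6)*0 + 5)*6 = ((65/6)*0 + 5)*6 = (0 + 5)*6 = 5*6 = 30)
h(G, J) = 30
(h(-12, -16) - 31664) - 16718 = (30 - 31664) - 16718 = -31634 - 16718 = -48352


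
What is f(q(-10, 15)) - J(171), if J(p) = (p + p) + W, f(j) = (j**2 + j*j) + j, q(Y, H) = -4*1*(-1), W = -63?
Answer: -243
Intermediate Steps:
q(Y, H) = 4 (q(Y, H) = -4*(-1) = 4)
f(j) = j + 2*j**2 (f(j) = (j**2 + j**2) + j = 2*j**2 + j = j + 2*j**2)
J(p) = -63 + 2*p (J(p) = (p + p) - 63 = 2*p - 63 = -63 + 2*p)
f(q(-10, 15)) - J(171) = 4*(1 + 2*4) - (-63 + 2*171) = 4*(1 + 8) - (-63 + 342) = 4*9 - 1*279 = 36 - 279 = -243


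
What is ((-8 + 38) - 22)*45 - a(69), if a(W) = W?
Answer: 291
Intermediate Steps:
((-8 + 38) - 22)*45 - a(69) = ((-8 + 38) - 22)*45 - 1*69 = (30 - 22)*45 - 69 = 8*45 - 69 = 360 - 69 = 291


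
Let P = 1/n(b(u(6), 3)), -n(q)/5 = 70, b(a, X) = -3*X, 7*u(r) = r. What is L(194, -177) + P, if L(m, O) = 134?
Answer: 46899/350 ≈ 134.00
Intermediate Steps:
u(r) = r/7
n(q) = -350 (n(q) = -5*70 = -350)
P = -1/350 (P = 1/(-350) = -1/350 ≈ -0.0028571)
L(194, -177) + P = 134 - 1/350 = 46899/350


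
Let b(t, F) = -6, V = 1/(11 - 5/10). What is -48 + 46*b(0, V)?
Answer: -324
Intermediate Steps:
V = 2/21 (V = 1/(11 - 5*⅒) = 1/(11 - ½) = 1/(21/2) = 2/21 ≈ 0.095238)
-48 + 46*b(0, V) = -48 + 46*(-6) = -48 - 276 = -324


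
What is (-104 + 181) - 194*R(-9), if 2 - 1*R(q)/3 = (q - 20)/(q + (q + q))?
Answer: -4157/9 ≈ -461.89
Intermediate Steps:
R(q) = 6 - (-20 + q)/q (R(q) = 6 - 3*(q - 20)/(q + (q + q)) = 6 - 3*(-20 + q)/(q + 2*q) = 6 - 3*(-20 + q)/(3*q) = 6 - 3*(-20 + q)*1/(3*q) = 6 - (-20 + q)/q)
(-104 + 181) - 194*R(-9) = (-104 + 181) - 194*(5 + 20/(-9)) = 77 - 194*(5 + 20*(-⅑)) = 77 - 194*(5 - 20/9) = 77 - 194*25/9 = 77 - 4850/9 = -4157/9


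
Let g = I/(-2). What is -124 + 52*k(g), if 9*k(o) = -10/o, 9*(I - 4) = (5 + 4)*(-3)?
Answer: -76/9 ≈ -8.4444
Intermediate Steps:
I = 1 (I = 4 + ((5 + 4)*(-3))/9 = 4 + (9*(-3))/9 = 4 + (1/9)*(-27) = 4 - 3 = 1)
g = -1/2 (g = 1/(-2) = 1*(-1/2) = -1/2 ≈ -0.50000)
k(o) = -10/(9*o) (k(o) = (-10/o)/9 = -10/(9*o))
-124 + 52*k(g) = -124 + 52*(-10/(9*(-1/2))) = -124 + 52*(-10/9*(-2)) = -124 + 52*(20/9) = -124 + 1040/9 = -76/9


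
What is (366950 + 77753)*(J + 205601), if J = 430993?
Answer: 283095261582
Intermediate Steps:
(366950 + 77753)*(J + 205601) = (366950 + 77753)*(430993 + 205601) = 444703*636594 = 283095261582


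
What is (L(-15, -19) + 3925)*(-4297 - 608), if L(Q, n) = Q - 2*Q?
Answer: -19325700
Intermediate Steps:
L(Q, n) = -Q
(L(-15, -19) + 3925)*(-4297 - 608) = (-1*(-15) + 3925)*(-4297 - 608) = (15 + 3925)*(-4905) = 3940*(-4905) = -19325700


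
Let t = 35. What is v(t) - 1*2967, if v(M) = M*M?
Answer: -1742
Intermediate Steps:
v(M) = M²
v(t) - 1*2967 = 35² - 1*2967 = 1225 - 2967 = -1742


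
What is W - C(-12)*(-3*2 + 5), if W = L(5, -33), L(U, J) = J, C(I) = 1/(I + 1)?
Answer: -364/11 ≈ -33.091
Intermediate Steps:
C(I) = 1/(1 + I)
W = -33
W - C(-12)*(-3*2 + 5) = -33 - (-3*2 + 5)/(1 - 12) = -33 - (-6 + 5)/(-11) = -33 - (-1)*(-1)/11 = -33 - 1*1/11 = -33 - 1/11 = -364/11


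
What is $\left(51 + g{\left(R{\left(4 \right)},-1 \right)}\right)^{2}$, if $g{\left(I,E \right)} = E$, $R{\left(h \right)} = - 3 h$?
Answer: $2500$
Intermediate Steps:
$\left(51 + g{\left(R{\left(4 \right)},-1 \right)}\right)^{2} = \left(51 - 1\right)^{2} = 50^{2} = 2500$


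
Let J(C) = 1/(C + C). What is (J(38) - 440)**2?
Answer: 1118166721/5776 ≈ 1.9359e+5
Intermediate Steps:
J(C) = 1/(2*C)
(J(38) - 440)**2 = ((1/2)/38 - 440)**2 = ((1/2)*(1/38) - 440)**2 = (1/76 - 440)**2 = (-33439/76)**2 = 1118166721/5776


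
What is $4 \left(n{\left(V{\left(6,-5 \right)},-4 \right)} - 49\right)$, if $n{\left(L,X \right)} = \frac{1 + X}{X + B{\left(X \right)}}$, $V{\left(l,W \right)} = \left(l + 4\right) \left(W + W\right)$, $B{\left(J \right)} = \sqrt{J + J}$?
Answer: $-194 + i \sqrt{2} \approx -194.0 + 1.4142 i$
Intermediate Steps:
$B{\left(J \right)} = \sqrt{2} \sqrt{J}$ ($B{\left(J \right)} = \sqrt{2 J} = \sqrt{2} \sqrt{J}$)
$V{\left(l,W \right)} = 2 W \left(4 + l\right)$ ($V{\left(l,W \right)} = \left(4 + l\right) 2 W = 2 W \left(4 + l\right)$)
$n{\left(L,X \right)} = \frac{1 + X}{X + \sqrt{2} \sqrt{X}}$
$4 \left(n{\left(V{\left(6,-5 \right)},-4 \right)} - 49\right) = 4 \left(\frac{1 - 4}{-4 + \sqrt{2} \sqrt{-4}} - 49\right) = 4 \left(\frac{1}{-4 + \sqrt{2} \cdot 2 i} \left(-3\right) - 49\right) = 4 \left(\frac{1}{-4 + 2 i \sqrt{2}} \left(-3\right) - 49\right) = 4 \left(- \frac{3}{-4 + 2 i \sqrt{2}} - 49\right) = 4 \left(-49 - \frac{3}{-4 + 2 i \sqrt{2}}\right) = -196 - \frac{12}{-4 + 2 i \sqrt{2}}$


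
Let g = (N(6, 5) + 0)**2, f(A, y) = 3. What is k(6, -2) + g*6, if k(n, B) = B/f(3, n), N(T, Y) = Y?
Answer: 448/3 ≈ 149.33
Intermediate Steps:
g = 25 (g = (5 + 0)**2 = 5**2 = 25)
k(n, B) = B/3
k(6, -2) + g*6 = (1/3)*(-2) + 25*6 = -2/3 + 150 = 448/3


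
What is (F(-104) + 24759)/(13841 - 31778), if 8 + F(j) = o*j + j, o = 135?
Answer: -10607/17937 ≈ -0.59135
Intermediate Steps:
F(j) = -8 + 136*j (F(j) = -8 + (135*j + j) = -8 + 136*j)
(F(-104) + 24759)/(13841 - 31778) = ((-8 + 136*(-104)) + 24759)/(13841 - 31778) = ((-8 - 14144) + 24759)/(-17937) = (-14152 + 24759)*(-1/17937) = 10607*(-1/17937) = -10607/17937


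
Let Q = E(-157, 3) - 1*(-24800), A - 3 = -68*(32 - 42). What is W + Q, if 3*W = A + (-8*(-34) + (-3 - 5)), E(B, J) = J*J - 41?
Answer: 75251/3 ≈ 25084.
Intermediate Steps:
A = 683 (A = 3 - 68*(32 - 42) = 3 - 68*(-10) = 3 + 680 = 683)
E(B, J) = -41 + J² (E(B, J) = J² - 41 = -41 + J²)
W = 947/3 (W = (683 + (-8*(-34) + (-3 - 5)))/3 = (683 + (272 - 8))/3 = (683 + 264)/3 = (⅓)*947 = 947/3 ≈ 315.67)
Q = 24768 (Q = (-41 + 3²) - 1*(-24800) = (-41 + 9) + 24800 = -32 + 24800 = 24768)
W + Q = 947/3 + 24768 = 75251/3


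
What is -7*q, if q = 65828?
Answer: -460796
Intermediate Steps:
-7*q = -7*65828 = -460796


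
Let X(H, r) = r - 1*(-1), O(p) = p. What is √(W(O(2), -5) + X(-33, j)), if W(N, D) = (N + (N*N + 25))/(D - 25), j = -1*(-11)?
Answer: √9870/30 ≈ 3.3116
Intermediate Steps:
j = 11
W(N, D) = (25 + N + N²)/(-25 + D) (W(N, D) = (N + (N² + 25))/(-25 + D) = (N + (25 + N²))/(-25 + D) = (25 + N + N²)/(-25 + D))
X(H, r) = 1 + r (X(H, r) = r + 1 = 1 + r)
√(W(O(2), -5) + X(-33, j)) = √((25 + 2 + 2²)/(-25 - 5) + (1 + 11)) = √((25 + 2 + 4)/(-30) + 12) = √(-1/30*31 + 12) = √(-31/30 + 12) = √(329/30) = √9870/30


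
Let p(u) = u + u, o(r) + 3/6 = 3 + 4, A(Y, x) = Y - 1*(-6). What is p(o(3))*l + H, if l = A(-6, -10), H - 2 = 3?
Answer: 5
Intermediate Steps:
H = 5 (H = 2 + 3 = 5)
A(Y, x) = 6 + Y (A(Y, x) = Y + 6 = 6 + Y)
o(r) = 13/2 (o(r) = -1/2 + (3 + 4) = -1/2 + 7 = 13/2)
l = 0 (l = 6 - 6 = 0)
p(u) = 2*u
p(o(3))*l + H = (2*(13/2))*0 + 5 = 13*0 + 5 = 0 + 5 = 5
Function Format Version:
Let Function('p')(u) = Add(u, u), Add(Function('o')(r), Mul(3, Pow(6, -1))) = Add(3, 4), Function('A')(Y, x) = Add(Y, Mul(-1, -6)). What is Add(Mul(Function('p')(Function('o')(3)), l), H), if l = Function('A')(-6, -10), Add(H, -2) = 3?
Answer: 5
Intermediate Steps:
H = 5 (H = Add(2, 3) = 5)
Function('A')(Y, x) = Add(6, Y) (Function('A')(Y, x) = Add(Y, 6) = Add(6, Y))
Function('o')(r) = Rational(13, 2) (Function('o')(r) = Add(Rational(-1, 2), Add(3, 4)) = Add(Rational(-1, 2), 7) = Rational(13, 2))
l = 0 (l = Add(6, -6) = 0)
Function('p')(u) = Mul(2, u)
Add(Mul(Function('p')(Function('o')(3)), l), H) = Add(Mul(Mul(2, Rational(13, 2)), 0), 5) = Add(Mul(13, 0), 5) = Add(0, 5) = 5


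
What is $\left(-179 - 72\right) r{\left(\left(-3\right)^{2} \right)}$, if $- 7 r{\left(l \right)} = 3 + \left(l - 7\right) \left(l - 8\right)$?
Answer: $\frac{1255}{7} \approx 179.29$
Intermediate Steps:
$r{\left(l \right)} = - \frac{3}{7} - \frac{\left(-8 + l\right) \left(-7 + l\right)}{7}$ ($r{\left(l \right)} = - \frac{3 + \left(l - 7\right) \left(l - 8\right)}{7} = - \frac{3 + \left(-7 + l\right) \left(-8 + l\right)}{7} = - \frac{3 + \left(-8 + l\right) \left(-7 + l\right)}{7} = - \frac{3}{7} - \frac{\left(-8 + l\right) \left(-7 + l\right)}{7}$)
$\left(-179 - 72\right) r{\left(\left(-3\right)^{2} \right)} = \left(-179 - 72\right) \left(- \frac{59}{7} - \frac{\left(\left(-3\right)^{2}\right)^{2}}{7} + \frac{15 \left(-3\right)^{2}}{7}\right) = - 251 \left(- \frac{59}{7} - \frac{9^{2}}{7} + \frac{15}{7} \cdot 9\right) = - 251 \left(- \frac{59}{7} - \frac{81}{7} + \frac{135}{7}\right) = \left(-251\right) \left(- \frac{5}{7}\right) = \frac{1255}{7}$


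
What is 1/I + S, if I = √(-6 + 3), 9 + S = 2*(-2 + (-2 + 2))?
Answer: -13 - I*√3/3 ≈ -13.0 - 0.57735*I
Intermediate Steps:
S = -13 (S = -9 + 2*(-2 + (-2 + 2)) = -9 + 2*(-2 + 0) = -9 + 2*(-2) = -9 - 4 = -13)
I = I*√3 (I = √(-3) = I*√3 ≈ 1.732*I)
1/I + S = 1/(I*√3) - 13 = -I*√3/3*1 - 13 = -I*√3/3 - 13 = -13 - I*√3/3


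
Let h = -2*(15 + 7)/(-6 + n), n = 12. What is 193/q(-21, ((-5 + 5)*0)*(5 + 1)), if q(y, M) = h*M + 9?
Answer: 193/9 ≈ 21.444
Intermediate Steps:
h = -22/3 (h = -2*(15 + 7)/(-6 + 12) = -2/(6/22) = -2/(6*(1/22)) = -2/3/11 = -2*11/3 = -22/3 ≈ -7.3333)
q(y, M) = 9 - 22*M/3 (q(y, M) = -22*M/3 + 9 = 9 - 22*M/3)
193/q(-21, ((-5 + 5)*0)*(5 + 1)) = 193/(9 - 22*(-5 + 5)*0*(5 + 1)/3) = 193/(9 - 22*0*0*6/3) = 193/(9 - 0*6) = 193/(9 - 22/3*0) = 193/(9 + 0) = 193/9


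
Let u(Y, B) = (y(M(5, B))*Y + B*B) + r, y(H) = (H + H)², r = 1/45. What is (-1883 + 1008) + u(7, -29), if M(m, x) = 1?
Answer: -269/45 ≈ -5.9778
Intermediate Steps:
r = 1/45 ≈ 0.022222
y(H) = 4*H² (y(H) = (2*H)² = 4*H²)
u(Y, B) = 1/45 + B² + 4*Y (u(Y, B) = ((4*1²)*Y + B*B) + 1/45 = ((4*1)*Y + B²) + 1/45 = (4*Y + B²) + 1/45 = (B² + 4*Y) + 1/45 = 1/45 + B² + 4*Y)
(-1883 + 1008) + u(7, -29) = (-1883 + 1008) + (1/45 + (-29)² + 4*7) = -875 + (1/45 + 841 + 28) = -875 + 39106/45 = -269/45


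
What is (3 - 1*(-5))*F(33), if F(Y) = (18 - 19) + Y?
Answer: 256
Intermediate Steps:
F(Y) = -1 + Y
(3 - 1*(-5))*F(33) = (3 - 1*(-5))*(-1 + 33) = (3 + 5)*32 = 8*32 = 256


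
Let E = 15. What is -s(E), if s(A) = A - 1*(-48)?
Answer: -63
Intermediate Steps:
s(A) = 48 + A (s(A) = A + 48 = 48 + A)
-s(E) = -(48 + 15) = -1*63 = -63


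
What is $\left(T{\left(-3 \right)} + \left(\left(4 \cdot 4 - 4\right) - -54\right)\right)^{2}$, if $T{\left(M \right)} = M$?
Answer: $3969$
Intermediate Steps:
$\left(T{\left(-3 \right)} + \left(\left(4 \cdot 4 - 4\right) - -54\right)\right)^{2} = \left(-3 + \left(\left(4 \cdot 4 - 4\right) - -54\right)\right)^{2} = \left(-3 + \left(\left(16 - 4\right) + 54\right)\right)^{2} = \left(-3 + \left(12 + 54\right)\right)^{2} = \left(-3 + 66\right)^{2} = 63^{2} = 3969$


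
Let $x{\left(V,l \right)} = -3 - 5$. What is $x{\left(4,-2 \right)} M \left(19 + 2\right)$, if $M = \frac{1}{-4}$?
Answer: $42$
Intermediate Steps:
$x{\left(V,l \right)} = -8$ ($x{\left(V,l \right)} = -3 - 5 = -8$)
$M = - \frac{1}{4} \approx -0.25$
$x{\left(4,-2 \right)} M \left(19 + 2\right) = \left(-8\right) \left(- \frac{1}{4}\right) \left(19 + 2\right) = 2 \cdot 21 = 42$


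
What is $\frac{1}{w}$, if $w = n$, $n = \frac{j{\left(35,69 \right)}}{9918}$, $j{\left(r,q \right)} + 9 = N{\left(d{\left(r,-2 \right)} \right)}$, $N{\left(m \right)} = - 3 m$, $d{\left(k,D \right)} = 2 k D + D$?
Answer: $\frac{3306}{139} \approx 23.784$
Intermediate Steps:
$d{\left(k,D \right)} = D + 2 D k$ ($d{\left(k,D \right)} = 2 D k + D = D + 2 D k$)
$j{\left(r,q \right)} = -3 + 12 r$ ($j{\left(r,q \right)} = -9 - 3 \left(- 2 \left(1 + 2 r\right)\right) = -9 - 3 \left(-2 - 4 r\right) = -9 + \left(6 + 12 r\right) = -3 + 12 r$)
$n = \frac{139}{3306}$ ($n = \frac{-3 + 12 \cdot 35}{9918} = \left(-3 + 420\right) \frac{1}{9918} = 417 \cdot \frac{1}{9918} = \frac{139}{3306} \approx 0.042045$)
$w = \frac{139}{3306} \approx 0.042045$
$\frac{1}{w} = \frac{1}{\frac{139}{3306}} = \frac{3306}{139}$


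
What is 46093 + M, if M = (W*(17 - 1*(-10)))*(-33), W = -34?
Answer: 76387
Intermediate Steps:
M = 30294 (M = -34*(17 - 1*(-10))*(-33) = -34*(17 + 10)*(-33) = -34*27*(-33) = -918*(-33) = 30294)
46093 + M = 46093 + 30294 = 76387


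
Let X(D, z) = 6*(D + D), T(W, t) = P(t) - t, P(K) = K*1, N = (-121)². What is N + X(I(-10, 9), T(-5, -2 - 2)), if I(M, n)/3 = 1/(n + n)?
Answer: 14643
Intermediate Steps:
N = 14641
P(K) = K
I(M, n) = 3/(2*n) (I(M, n) = 3/(n + n) = 3/((2*n)) = 3*(1/(2*n)) = 3/(2*n))
T(W, t) = 0 (T(W, t) = t - t = 0)
X(D, z) = 12*D (X(D, z) = 6*(2*D) = 12*D)
N + X(I(-10, 9), T(-5, -2 - 2)) = 14641 + 12*((3/2)/9) = 14641 + 12*((3/2)*(⅑)) = 14641 + 12*(⅙) = 14641 + 2 = 14643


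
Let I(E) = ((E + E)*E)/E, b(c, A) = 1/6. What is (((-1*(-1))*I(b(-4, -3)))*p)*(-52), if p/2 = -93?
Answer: 3224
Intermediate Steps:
b(c, A) = ⅙
p = -186 (p = 2*(-93) = -186)
I(E) = 2*E (I(E) = ((2*E)*E)/E = (2*E²)/E = 2*E)
(((-1*(-1))*I(b(-4, -3)))*p)*(-52) = (((-1*(-1))*(2*(⅙)))*(-186))*(-52) = ((1*(⅓))*(-186))*(-52) = ((⅓)*(-186))*(-52) = -62*(-52) = 3224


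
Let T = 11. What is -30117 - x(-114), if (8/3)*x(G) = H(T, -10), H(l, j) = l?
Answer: -240969/8 ≈ -30121.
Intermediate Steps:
x(G) = 33/8 (x(G) = (3/8)*11 = 33/8)
-30117 - x(-114) = -30117 - 1*33/8 = -30117 - 33/8 = -240969/8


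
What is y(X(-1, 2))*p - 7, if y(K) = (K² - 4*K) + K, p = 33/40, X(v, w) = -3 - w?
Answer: 26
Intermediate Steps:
p = 33/40 (p = 33*(1/40) = 33/40 ≈ 0.82500)
y(K) = K² - 3*K
y(X(-1, 2))*p - 7 = ((-3 - 1*2)*(-3 + (-3 - 1*2)))*(33/40) - 7 = ((-3 - 2)*(-3 + (-3 - 2)))*(33/40) - 7 = -5*(-3 - 5)*(33/40) - 7 = -5*(-8)*(33/40) - 7 = 40*(33/40) - 7 = 33 - 7 = 26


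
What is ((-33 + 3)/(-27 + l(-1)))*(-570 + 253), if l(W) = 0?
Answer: -3170/9 ≈ -352.22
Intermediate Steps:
((-33 + 3)/(-27 + l(-1)))*(-570 + 253) = ((-33 + 3)/(-27 + 0))*(-570 + 253) = -30/(-27)*(-317) = -30*(-1/27)*(-317) = (10/9)*(-317) = -3170/9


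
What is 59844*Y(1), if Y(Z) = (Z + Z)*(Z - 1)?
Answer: 0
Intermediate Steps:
Y(Z) = 2*Z*(-1 + Z) (Y(Z) = (2*Z)*(-1 + Z) = 2*Z*(-1 + Z))
59844*Y(1) = 59844*(2*1*(-1 + 1)) = 59844*(2*1*0) = 59844*0 = 0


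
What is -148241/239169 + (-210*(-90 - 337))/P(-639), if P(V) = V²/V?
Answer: -2393445581/16980999 ≈ -140.95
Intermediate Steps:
P(V) = V
-148241/239169 + (-210*(-90 - 337))/P(-639) = -148241/239169 - 210*(-90 - 337)/(-639) = -148241*1/239169 - 210*(-427)*(-1/639) = -148241/239169 + 89670*(-1/639) = -148241/239169 - 29890/213 = -2393445581/16980999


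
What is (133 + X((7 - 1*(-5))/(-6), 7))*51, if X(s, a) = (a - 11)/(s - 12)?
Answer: 47583/7 ≈ 6797.6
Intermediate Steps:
X(s, a) = (-11 + a)/(-12 + s)
(133 + X((7 - 1*(-5))/(-6), 7))*51 = (133 + (-11 + 7)/(-12 + (7 - 1*(-5))/(-6)))*51 = (133 - 4/(-12 + (7 + 5)*(-⅙)))*51 = (133 - 4/(-12 + 12*(-⅙)))*51 = (133 - 4/(-12 - 2))*51 = (133 - 4/(-14))*51 = (133 - 1/14*(-4))*51 = (133 + 2/7)*51 = (933/7)*51 = 47583/7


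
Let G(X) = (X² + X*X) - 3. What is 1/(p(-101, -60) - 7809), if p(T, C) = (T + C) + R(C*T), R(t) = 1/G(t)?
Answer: -73447197/585374160089 ≈ -0.00012547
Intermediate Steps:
G(X) = -3 + 2*X² (G(X) = (X² + X²) - 3 = 2*X² - 3 = -3 + 2*X²)
R(t) = 1/(-3 + 2*t²)
p(T, C) = C + T + 1/(-3 + 2*C²*T²) (p(T, C) = (T + C) + 1/(-3 + 2*(C*T)²) = (C + T) + 1/(-3 + 2*(C²*T²)) = (C + T) + 1/(-3 + 2*C²*T²) = C + T + 1/(-3 + 2*C²*T²))
1/(p(-101, -60) - 7809) = 1/((-60 - 101 + 1/(-3 + 2*(-60)²*(-101)²)) - 7809) = 1/((-60 - 101 + 1/(-3 + 2*3600*10201)) - 7809) = 1/((-60 - 101 + 1/(-3 + 73447200)) - 7809) = 1/((-60 - 101 + 1/73447197) - 7809) = 1/(-11824998716/73447197 - 7809) = 1/(-585374160089/73447197) = -73447197/585374160089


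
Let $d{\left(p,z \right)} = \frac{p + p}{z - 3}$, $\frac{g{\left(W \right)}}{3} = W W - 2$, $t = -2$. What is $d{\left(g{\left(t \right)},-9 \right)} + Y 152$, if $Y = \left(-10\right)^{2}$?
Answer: $15199$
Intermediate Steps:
$g{\left(W \right)} = -6 + 3 W^{2}$ ($g{\left(W \right)} = 3 \left(W W - 2\right) = 3 \left(W^{2} - 2\right) = 3 \left(-2 + W^{2}\right) = -6 + 3 W^{2}$)
$d{\left(p,z \right)} = \frac{2 p}{-3 + z}$
$Y = 100$
$d{\left(g{\left(t \right)},-9 \right)} + Y 152 = \frac{2 \left(-6 + 3 \left(-2\right)^{2}\right)}{-3 - 9} + 100 \cdot 152 = \frac{2 \left(-6 + 3 \cdot 4\right)}{-12} + 15200 = 2 \left(-6 + 12\right) \left(- \frac{1}{12}\right) + 15200 = 2 \cdot 6 \left(- \frac{1}{12}\right) + 15200 = -1 + 15200 = 15199$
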